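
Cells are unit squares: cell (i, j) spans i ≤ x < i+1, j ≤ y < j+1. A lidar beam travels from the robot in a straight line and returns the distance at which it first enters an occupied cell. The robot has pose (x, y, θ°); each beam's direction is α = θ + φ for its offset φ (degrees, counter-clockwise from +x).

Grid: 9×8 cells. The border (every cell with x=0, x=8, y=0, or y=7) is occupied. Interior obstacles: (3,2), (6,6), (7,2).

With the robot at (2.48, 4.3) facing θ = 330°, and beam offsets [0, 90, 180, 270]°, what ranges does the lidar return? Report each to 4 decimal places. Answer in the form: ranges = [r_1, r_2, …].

ranges = [6.3739, 3.1177, 1.7090, 2.9600]

beam 1: φ=0°, α=330°
  dir = (cos 330°, sin 330°) = (0.8660, -0.5000); from cell (2,4)
  next x-line at t=0.6004, next y-line at t=0.6000; Δt_x=1.1547, Δt_y=2.0000
    y: enter (2,3) at t=0.6000
    x: enter (3,3) at t=0.6004
    x: enter (4,3) at t=1.7551
    y: enter (4,2) at t=2.6000
    x: enter (5,2) at t=2.9098
    x: enter (6,2) at t=4.0645
    y: enter (6,1) at t=4.6000
    x: enter (7,1) at t=5.2192
    x: enter (8,1) at t=6.3739 ← occupied
  → r_1 = 6.3739
beam 2: φ=90°, α=60°
  dir = (cos 60°, sin 60°) = (0.5000, 0.8660); from cell (2,4)
  next x-line at t=1.0400, next y-line at t=0.8083; Δt_x=2.0000, Δt_y=1.1547
    y: enter (2,5) at t=0.8083
    x: enter (3,5) at t=1.0400
    y: enter (3,6) at t=1.9630
    x: enter (4,6) at t=3.0400
    y: enter (4,7) at t=3.1177 ← occupied
  → r_2 = 3.1177
beam 3: φ=180°, α=150°
  dir = (cos 150°, sin 150°) = (-0.8660, 0.5000); from cell (2,4)
  next x-line at t=0.5543, next y-line at t=1.4000; Δt_x=1.1547, Δt_y=2.0000
    x: enter (1,4) at t=0.5543
    y: enter (1,5) at t=1.4000
    x: enter (0,5) at t=1.7090 ← occupied
  → r_3 = 1.7090
beam 4: φ=270°, α=240°
  dir = (cos 240°, sin 240°) = (-0.5000, -0.8660); from cell (2,4)
  next x-line at t=0.9600, next y-line at t=0.3464; Δt_x=2.0000, Δt_y=1.1547
    y: enter (2,3) at t=0.3464
    x: enter (1,3) at t=0.9600
    y: enter (1,2) at t=1.5011
    y: enter (1,1) at t=2.6558
    x: enter (0,1) at t=2.9600 ← occupied
  → r_4 = 2.9600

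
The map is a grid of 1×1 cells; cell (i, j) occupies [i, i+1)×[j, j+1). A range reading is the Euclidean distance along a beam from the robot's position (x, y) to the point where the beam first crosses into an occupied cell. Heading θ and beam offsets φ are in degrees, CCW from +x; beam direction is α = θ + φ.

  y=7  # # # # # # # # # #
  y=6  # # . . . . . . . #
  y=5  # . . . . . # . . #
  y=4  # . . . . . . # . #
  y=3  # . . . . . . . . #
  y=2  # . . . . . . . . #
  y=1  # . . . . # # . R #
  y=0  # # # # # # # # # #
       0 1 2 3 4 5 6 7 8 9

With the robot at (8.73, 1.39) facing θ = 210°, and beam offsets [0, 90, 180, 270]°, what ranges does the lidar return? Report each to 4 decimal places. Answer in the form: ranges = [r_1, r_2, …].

ranges = [0.7800, 0.4503, 0.3118, 3.0138]

beam 1: φ=0°, α=210°
  cosα=-0.8660 sinα=-0.5000 | (8,1) | tMaxX 0.8429 tMaxY 0.7800 | tΔX 1.1547 tΔY 2.0000
    t=0.7800 [y] (8,0) — stop
  → r_1 = 0.7800
beam 2: φ=90°, α=300°
  cosα=0.5000 sinα=-0.8660 | (8,1) | tMaxX 0.5400 tMaxY 0.4503 | tΔX 2.0000 tΔY 1.1547
    t=0.4503 [y] (8,0) — stop
  → r_2 = 0.4503
beam 3: φ=180°, α=30°
  cosα=0.8660 sinα=0.5000 | (8,1) | tMaxX 0.3118 tMaxY 1.2200 | tΔX 1.1547 tΔY 2.0000
    t=0.3118 [x] (9,1) — stop
  → r_3 = 0.3118
beam 4: φ=270°, α=120°
  cosα=-0.5000 sinα=0.8660 | (8,1) | tMaxX 1.4600 tMaxY 0.7044 | tΔX 2.0000 tΔY 1.1547
    t=0.7044 [y] (8,2)
    t=1.4600 [x] (7,2)
    t=1.8591 [y] (7,3)
    t=3.0138 [y] (7,4) — stop
  → r_4 = 3.0138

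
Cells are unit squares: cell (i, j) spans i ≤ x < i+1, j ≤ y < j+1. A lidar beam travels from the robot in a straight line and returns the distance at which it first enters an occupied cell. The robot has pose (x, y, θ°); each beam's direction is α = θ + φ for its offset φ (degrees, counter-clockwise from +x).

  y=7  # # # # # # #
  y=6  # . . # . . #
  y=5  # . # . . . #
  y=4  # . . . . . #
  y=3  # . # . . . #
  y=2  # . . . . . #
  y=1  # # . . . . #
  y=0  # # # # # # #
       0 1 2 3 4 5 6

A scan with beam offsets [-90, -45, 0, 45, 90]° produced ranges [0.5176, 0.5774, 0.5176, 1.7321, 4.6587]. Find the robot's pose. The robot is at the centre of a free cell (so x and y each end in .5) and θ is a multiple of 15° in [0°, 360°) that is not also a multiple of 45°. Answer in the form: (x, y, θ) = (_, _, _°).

(x, y, θ) = (3.5, 5.5, 195°)

The pose lattice has 26·16 = 416 candidates. Test each by forward raycasting.
  (2.5, 2.5, 60°): beam 1 = 3.0000 ≠ 0.5176 ✗
  (3.5, 4.5, 60°): beam 1 = 2.8868 ≠ 0.5176 ✗
  (5.5, 3.5, 285°): beam 1 = 4.6587 ≠ 0.5176 ✗
  (1.5, 3.5, 240°): beam 1 = 0.5774 ≠ 0.5176 ✗
  …
  (3.5, 5.5, 195°): r_1=0.5176, r_2=0.5774, r_3=0.5176, r_4=1.7321, r_5=4.6587 — all match ✓
No second candidate reproduces the full scan.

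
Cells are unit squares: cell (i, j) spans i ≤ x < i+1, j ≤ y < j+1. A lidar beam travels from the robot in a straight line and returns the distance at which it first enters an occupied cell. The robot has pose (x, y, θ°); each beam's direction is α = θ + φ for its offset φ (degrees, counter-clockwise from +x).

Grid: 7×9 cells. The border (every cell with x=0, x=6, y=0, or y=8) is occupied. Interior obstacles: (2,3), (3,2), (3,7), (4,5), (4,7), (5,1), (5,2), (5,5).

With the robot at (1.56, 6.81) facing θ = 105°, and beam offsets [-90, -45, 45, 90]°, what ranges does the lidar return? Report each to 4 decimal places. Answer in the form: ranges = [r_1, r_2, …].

ranges = [1.4908, 1.3741, 0.6466, 0.5798]

beam 1: φ=-90°, α=15°
  d=(0.9659,0.2588)  start (1,6)  tX=0.4555 tY=0.7341  stride 1/|dx|=1.0353 1/|dy|=3.8637
    cross x-line → (2,6), t=0.4555
    cross y-line → (2,7), t=0.7341
    cross x-line → (3,7), t=1.4908 (wall)
  → r_1 = 1.4908
beam 2: φ=-45°, α=60°
  d=(0.5000,0.8660)  start (1,6)  tX=0.8800 tY=0.2194  stride 1/|dx|=2.0000 1/|dy|=1.1547
    cross y-line → (1,7), t=0.2194
    cross x-line → (2,7), t=0.8800
    cross y-line → (2,8), t=1.3741 (wall)
  → r_2 = 1.3741
beam 3: φ=45°, α=150°
  d=(-0.8660,0.5000)  start (1,6)  tX=0.6466 tY=0.3800  stride 1/|dx|=1.1547 1/|dy|=2.0000
    cross y-line → (1,7), t=0.3800
    cross x-line → (0,7), t=0.6466 (wall)
  → r_3 = 0.6466
beam 4: φ=90°, α=195°
  d=(-0.9659,-0.2588)  start (1,6)  tX=0.5798 tY=3.1296  stride 1/|dx|=1.0353 1/|dy|=3.8637
    cross x-line → (0,6), t=0.5798 (wall)
  → r_4 = 0.5798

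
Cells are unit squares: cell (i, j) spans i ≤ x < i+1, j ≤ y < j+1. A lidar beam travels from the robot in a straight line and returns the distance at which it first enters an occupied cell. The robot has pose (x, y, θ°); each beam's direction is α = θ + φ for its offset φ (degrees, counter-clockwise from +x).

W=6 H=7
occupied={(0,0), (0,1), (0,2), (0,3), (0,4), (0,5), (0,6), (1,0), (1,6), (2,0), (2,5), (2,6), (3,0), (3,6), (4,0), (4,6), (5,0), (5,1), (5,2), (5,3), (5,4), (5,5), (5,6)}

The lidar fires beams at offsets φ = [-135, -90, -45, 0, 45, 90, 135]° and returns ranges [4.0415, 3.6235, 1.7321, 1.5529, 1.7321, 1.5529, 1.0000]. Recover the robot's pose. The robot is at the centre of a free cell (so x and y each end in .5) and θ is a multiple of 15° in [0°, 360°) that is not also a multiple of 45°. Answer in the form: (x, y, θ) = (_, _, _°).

The pose lattice has 19·16 = 304 candidates. Test each by forward raycasting.
  (2.5, 3.5, 30°): beam 1 = 2.5882 ≠ 4.0415 ✗
  (4.5, 2.5, 75°): beam 1 = 1.0000 ≠ 4.0415 ✗
  (1.5, 4.5, 15°): beam 1 = 1.0000 ≠ 4.0415 ✗
  …
  (3.5, 4.5, 15°): r_1=4.0415, r_2=3.6235, r_3=1.7321, r_4=1.5529, r_5=1.7321, r_6=1.5529, r_7=1.0000 — all match ✓
Only this pose fits every beam.

(x, y, θ) = (3.5, 4.5, 15°)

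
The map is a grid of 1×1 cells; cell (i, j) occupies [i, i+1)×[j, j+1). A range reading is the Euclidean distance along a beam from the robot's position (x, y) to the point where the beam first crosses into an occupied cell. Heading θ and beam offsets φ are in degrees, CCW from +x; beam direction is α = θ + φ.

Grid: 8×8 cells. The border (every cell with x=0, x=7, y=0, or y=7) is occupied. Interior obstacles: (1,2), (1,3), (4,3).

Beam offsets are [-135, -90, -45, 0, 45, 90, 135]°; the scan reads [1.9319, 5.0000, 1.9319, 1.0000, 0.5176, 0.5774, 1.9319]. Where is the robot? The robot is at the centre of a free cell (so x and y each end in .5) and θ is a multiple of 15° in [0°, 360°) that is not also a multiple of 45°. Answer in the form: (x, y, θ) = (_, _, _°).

The pose lattice has 33·16 = 528 candidates. Test each by forward raycasting.
  (1.5, 4.5, 150°): beam 1 = 5.6940 ≠ 1.9319 ✗
  (4.5, 1.5, 105°): beam 1 = 1.0000 ≠ 1.9319 ✗
  (1.5, 4.5, 60°): beam 1 = 0.5176 ≠ 1.9319 ✗
  (3.5, 3.5, 165°): beam 1 = 0.5774 ≠ 1.9319 ✗
  …
  (3.5, 1.5, 210°): r_1=1.9319, r_2=5.0000, r_3=1.9319, r_4=1.0000, r_5=0.5176, r_6=0.5774, r_7=1.9319 — all match ✓
Only this pose fits every beam.

(x, y, θ) = (3.5, 1.5, 210°)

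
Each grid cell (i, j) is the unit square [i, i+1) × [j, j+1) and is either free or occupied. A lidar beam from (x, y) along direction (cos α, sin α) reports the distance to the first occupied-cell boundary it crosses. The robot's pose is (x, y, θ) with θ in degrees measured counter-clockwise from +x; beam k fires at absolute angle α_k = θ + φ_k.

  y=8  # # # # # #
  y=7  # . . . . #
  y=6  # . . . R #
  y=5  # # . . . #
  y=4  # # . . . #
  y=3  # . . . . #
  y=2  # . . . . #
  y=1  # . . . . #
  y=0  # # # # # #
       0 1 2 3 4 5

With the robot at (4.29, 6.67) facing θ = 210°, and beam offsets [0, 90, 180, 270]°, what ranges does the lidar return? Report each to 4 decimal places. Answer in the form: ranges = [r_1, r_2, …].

ranges = [2.6443, 1.4200, 0.8198, 1.5358]

beam 1: φ=0°, α=210°
  d=(-0.8660,-0.5000)  start (4,6)  tX=0.3349 tY=1.3400  stride 1/|dx|=1.1547 1/|dy|=2.0000
    cross x-line → (3,6), t=0.3349
    cross y-line → (3,5), t=1.3400
    cross x-line → (2,5), t=1.4896
    cross x-line → (1,5), t=2.6443 (wall)
  → r_1 = 2.6443
beam 2: φ=90°, α=300°
  d=(0.5000,-0.8660)  start (4,6)  tX=1.4200 tY=0.7736  stride 1/|dx|=2.0000 1/|dy|=1.1547
    cross y-line → (4,5), t=0.7736
    cross x-line → (5,5), t=1.4200 (wall)
  → r_2 = 1.4200
beam 3: φ=180°, α=30°
  d=(0.8660,0.5000)  start (4,6)  tX=0.8198 tY=0.6600  stride 1/|dx|=1.1547 1/|dy|=2.0000
    cross y-line → (4,7), t=0.6600
    cross x-line → (5,7), t=0.8198 (wall)
  → r_3 = 0.8198
beam 4: φ=270°, α=120°
  d=(-0.5000,0.8660)  start (4,6)  tX=0.5800 tY=0.3811  stride 1/|dx|=2.0000 1/|dy|=1.1547
    cross y-line → (4,7), t=0.3811
    cross x-line → (3,7), t=0.5800
    cross y-line → (3,8), t=1.5358 (wall)
  → r_4 = 1.5358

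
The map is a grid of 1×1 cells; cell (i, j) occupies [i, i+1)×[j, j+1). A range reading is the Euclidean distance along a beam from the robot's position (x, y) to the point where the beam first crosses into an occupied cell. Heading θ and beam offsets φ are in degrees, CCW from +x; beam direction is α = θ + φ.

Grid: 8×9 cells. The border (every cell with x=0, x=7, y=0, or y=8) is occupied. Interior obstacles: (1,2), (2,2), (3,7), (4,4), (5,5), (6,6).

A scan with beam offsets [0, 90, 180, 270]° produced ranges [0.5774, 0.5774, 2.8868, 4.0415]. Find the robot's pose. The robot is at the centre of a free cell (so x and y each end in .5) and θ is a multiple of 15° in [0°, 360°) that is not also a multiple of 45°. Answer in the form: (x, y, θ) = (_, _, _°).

(x, y, θ) = (4.5, 5.5, 240°)

Candidates: 36 free-cell centres × 16 headings = 576 poses. Raycast each; keep the one whose scan matches to 4 dp.
  (2.5, 3.5, 345°): beam 1 = 4.6587 ≠ 0.5774 ✗
  (6.5, 2.5, 210°): beam 1 = 3.0000 ≠ 0.5774 ✗
  (5.5, 1.5, 150°): beam 1 = 2.8868 ≠ 0.5774 ✗
  (1.5, 5.5, 300°): beam 1 = 2.8868 ≠ 0.5774 ✗
  …
  (4.5, 5.5, 240°): r_1=0.5774, r_2=0.5774, r_3=2.8868, r_4=4.0415 — all match ✓
No second candidate reproduces the full scan.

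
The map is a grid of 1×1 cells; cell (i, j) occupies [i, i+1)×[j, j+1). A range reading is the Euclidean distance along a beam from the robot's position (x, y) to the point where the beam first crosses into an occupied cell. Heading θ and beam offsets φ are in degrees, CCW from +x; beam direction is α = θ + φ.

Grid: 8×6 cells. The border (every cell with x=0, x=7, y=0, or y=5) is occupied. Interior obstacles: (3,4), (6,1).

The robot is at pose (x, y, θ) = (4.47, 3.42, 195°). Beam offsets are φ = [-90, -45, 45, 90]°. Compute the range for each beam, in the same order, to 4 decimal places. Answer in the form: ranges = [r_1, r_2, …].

ranges = [1.6357, 1.1600, 2.7944, 2.5054]

beam 1: φ=-90°, α=105°
  dir = (cos 105°, sin 105°) = (-0.2588, 0.9659); from cell (4,3)
  next x-line at t=1.8159, next y-line at t=0.6005; Δt_x=3.8637, Δt_y=1.0353
    y: enter (4,4) at t=0.6005
    y: enter (4,5) at t=1.6357 ← occupied
  → r_1 = 1.6357
beam 2: φ=-45°, α=150°
  dir = (cos 150°, sin 150°) = (-0.8660, 0.5000); from cell (4,3)
  next x-line at t=0.5427, next y-line at t=1.1600; Δt_x=1.1547, Δt_y=2.0000
    x: enter (3,3) at t=0.5427
    y: enter (3,4) at t=1.1600 ← occupied
  → r_2 = 1.1600
beam 3: φ=45°, α=240°
  dir = (cos 240°, sin 240°) = (-0.5000, -0.8660); from cell (4,3)
  next x-line at t=0.9400, next y-line at t=0.4850; Δt_x=2.0000, Δt_y=1.1547
    y: enter (4,2) at t=0.4850
    x: enter (3,2) at t=0.9400
    y: enter (3,1) at t=1.6397
    y: enter (3,0) at t=2.7944 ← occupied
  → r_3 = 2.7944
beam 4: φ=90°, α=285°
  dir = (cos 285°, sin 285°) = (0.2588, -0.9659); from cell (4,3)
  next x-line at t=2.0478, next y-line at t=0.4348; Δt_x=3.8637, Δt_y=1.0353
    y: enter (4,2) at t=0.4348
    y: enter (4,1) at t=1.4701
    x: enter (5,1) at t=2.0478
    y: enter (5,0) at t=2.5054 ← occupied
  → r_4 = 2.5054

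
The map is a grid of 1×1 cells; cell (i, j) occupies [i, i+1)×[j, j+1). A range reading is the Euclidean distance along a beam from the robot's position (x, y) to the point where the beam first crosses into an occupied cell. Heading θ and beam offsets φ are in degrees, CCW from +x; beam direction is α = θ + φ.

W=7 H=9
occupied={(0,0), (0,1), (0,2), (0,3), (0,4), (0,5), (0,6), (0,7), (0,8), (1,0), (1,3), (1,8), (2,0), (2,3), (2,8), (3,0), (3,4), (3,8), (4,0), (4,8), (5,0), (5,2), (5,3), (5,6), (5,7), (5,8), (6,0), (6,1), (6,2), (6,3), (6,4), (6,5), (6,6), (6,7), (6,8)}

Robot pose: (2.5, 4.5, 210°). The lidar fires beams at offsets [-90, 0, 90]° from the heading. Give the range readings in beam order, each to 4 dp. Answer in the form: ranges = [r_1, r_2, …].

beam 1: φ=-90°, α=120°
  direction (-0.5000, 0.8660); cell (2,4); t to first gridline: x 1.0000, y 0.5774 (then +2.0000 / +1.1547)
    (2,5) via y @ 0.5774
    (1,5) via x @ 1.0000
    (1,6) via y @ 1.7321
    (1,7) via y @ 2.8868
    (0,7) via x @ 3.0000  # hit
  → r_1 = 3.0000
beam 2: φ=0°, α=210°
  direction (-0.8660, -0.5000); cell (2,4); t to first gridline: x 0.5774, y 1.0000 (then +1.1547 / +2.0000)
    (1,4) via x @ 0.5774
    (1,3) via y @ 1.0000  # hit
  → r_2 = 1.0000
beam 3: φ=90°, α=300°
  direction (0.5000, -0.8660); cell (2,4); t to first gridline: x 1.0000, y 0.5774 (then +2.0000 / +1.1547)
    (2,3) via y @ 0.5774  # hit
  → r_3 = 0.5774

ranges = [3.0000, 1.0000, 0.5774]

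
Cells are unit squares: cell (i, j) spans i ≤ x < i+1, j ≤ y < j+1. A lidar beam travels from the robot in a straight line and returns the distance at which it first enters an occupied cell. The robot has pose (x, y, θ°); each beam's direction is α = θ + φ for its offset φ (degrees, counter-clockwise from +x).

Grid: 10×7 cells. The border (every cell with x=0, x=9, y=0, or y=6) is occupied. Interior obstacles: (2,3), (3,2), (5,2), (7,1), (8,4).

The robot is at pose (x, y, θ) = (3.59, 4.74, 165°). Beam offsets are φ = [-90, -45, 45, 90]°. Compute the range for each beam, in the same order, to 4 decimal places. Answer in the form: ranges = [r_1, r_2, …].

beam 1: φ=-90°, α=75°
  direction (0.2588, 0.9659); cell (3,4); t to first gridline: x 1.5841, y 0.2692 (then +3.8637 / +1.0353)
    (3,5) via y @ 0.2692
    (3,6) via y @ 1.3044  # hit
  → r_1 = 1.3044
beam 2: φ=-45°, α=120°
  direction (-0.5000, 0.8660); cell (3,4); t to first gridline: x 1.1800, y 0.3002 (then +2.0000 / +1.1547)
    (3,5) via y @ 0.3002
    (2,5) via x @ 1.1800
    (2,6) via y @ 1.4549  # hit
  → r_2 = 1.4549
beam 3: φ=45°, α=210°
  direction (-0.8660, -0.5000); cell (3,4); t to first gridline: x 0.6813, y 1.4800 (then +1.1547 / +2.0000)
    (2,4) via x @ 0.6813
    (2,3) via y @ 1.4800  # hit
  → r_3 = 1.4800
beam 4: φ=90°, α=255°
  direction (-0.2588, -0.9659); cell (3,4); t to first gridline: x 2.2796, y 0.7661 (then +3.8637 / +1.0353)
    (3,3) via y @ 0.7661
    (3,2) via y @ 1.8014  # hit
  → r_4 = 1.8014

ranges = [1.3044, 1.4549, 1.4800, 1.8014]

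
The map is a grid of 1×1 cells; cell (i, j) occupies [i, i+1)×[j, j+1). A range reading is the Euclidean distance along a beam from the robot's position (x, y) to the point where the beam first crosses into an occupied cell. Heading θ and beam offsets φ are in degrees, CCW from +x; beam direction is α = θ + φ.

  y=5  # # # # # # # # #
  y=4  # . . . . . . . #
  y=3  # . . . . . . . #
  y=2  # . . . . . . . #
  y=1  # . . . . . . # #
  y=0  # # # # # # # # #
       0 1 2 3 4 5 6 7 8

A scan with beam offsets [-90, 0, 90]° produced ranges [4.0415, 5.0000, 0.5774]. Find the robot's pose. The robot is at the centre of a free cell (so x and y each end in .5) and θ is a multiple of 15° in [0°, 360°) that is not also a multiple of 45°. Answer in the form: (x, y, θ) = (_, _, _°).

Candidates: 27 free-cell centres × 16 headings = 432 poses. Raycast each; keep the one whose scan matches to 4 dp.
  (6.5, 4.5, 195°): beam 1 = 0.5176 ≠ 4.0415 ✗
  (4.5, 1.5, 165°): beam 1 = 3.6235 ≠ 4.0415 ✗
  (7.5, 2.5, 60°): beam 1 = 0.5774 ≠ 4.0415 ✗
  …
  (3.5, 4.5, 330°): r_1=4.0415, r_2=5.0000, r_3=0.5774 — all match ✓
Only this pose fits every beam.

(x, y, θ) = (3.5, 4.5, 330°)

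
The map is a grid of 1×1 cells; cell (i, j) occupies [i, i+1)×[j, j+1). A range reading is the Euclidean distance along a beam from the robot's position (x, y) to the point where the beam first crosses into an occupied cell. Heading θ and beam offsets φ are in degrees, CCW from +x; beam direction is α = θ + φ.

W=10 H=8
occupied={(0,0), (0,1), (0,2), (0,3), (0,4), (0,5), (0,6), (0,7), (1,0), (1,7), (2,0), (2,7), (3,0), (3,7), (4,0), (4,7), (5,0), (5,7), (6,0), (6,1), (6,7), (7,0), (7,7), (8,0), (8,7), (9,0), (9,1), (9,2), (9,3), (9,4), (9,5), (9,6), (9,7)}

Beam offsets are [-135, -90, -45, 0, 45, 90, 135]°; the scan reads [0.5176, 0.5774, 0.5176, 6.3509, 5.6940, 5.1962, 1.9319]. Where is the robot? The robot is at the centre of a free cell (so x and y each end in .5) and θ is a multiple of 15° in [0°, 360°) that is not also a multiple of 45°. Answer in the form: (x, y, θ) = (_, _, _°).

(x, y, θ) = (5.5, 1.5, 60°)

The pose lattice has 47·16 = 752 candidates. Test each by forward raycasting.
  (7.5, 1.5, 105°): beam 1 = 1.0000 ≠ 0.5176 ✗
  (2.5, 3.5, 210°): beam 1 = 3.6235 ≠ 0.5176 ✗
  (1.5, 3.5, 300°): beam 3 = 1.9319 ≠ 0.5176 ✗
  (7.5, 3.5, 165°): beam 1 = 1.7321 ≠ 0.5176 ✗
  …
  (5.5, 1.5, 60°): r_1=0.5176, r_2=0.5774, r_3=0.5176, r_4=6.3509, r_5=5.6940, r_6=5.1962, r_7=1.9319 — all match ✓
Only this pose fits every beam.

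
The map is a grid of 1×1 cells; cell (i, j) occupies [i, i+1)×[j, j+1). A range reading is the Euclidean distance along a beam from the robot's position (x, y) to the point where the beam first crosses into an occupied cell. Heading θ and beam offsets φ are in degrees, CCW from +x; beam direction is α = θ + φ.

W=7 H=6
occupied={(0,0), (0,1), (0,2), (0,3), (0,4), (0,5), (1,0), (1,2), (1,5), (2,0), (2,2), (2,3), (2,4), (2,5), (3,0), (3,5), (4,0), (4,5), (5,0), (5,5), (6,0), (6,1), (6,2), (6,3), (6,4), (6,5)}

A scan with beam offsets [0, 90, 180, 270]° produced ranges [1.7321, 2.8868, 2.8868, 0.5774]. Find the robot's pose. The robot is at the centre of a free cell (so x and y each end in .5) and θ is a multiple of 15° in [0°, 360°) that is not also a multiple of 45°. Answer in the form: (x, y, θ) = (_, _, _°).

(x, y, θ) = (3.5, 2.5, 240°)

Candidates: 16 free-cell centres × 16 headings = 256 poses. Raycast each; keep the one whose scan matches to 4 dp.
  (5.5, 1.5, 30°): beam 1 = 0.5774 ≠ 1.7321 ✗
  (2.5, 1.5, 75°): beam 1 = 0.5176 ≠ 1.7321 ✗
  (1.5, 4.5, 165°): beam 1 = 0.5176 ≠ 1.7321 ✗
  (4.5, 4.5, 165°): beam 1 = 1.5529 ≠ 1.7321 ✗
  …
  (3.5, 2.5, 240°): r_1=1.7321, r_2=2.8868, r_3=2.8868, r_4=0.5774 — all match ✓
No second candidate reproduces the full scan.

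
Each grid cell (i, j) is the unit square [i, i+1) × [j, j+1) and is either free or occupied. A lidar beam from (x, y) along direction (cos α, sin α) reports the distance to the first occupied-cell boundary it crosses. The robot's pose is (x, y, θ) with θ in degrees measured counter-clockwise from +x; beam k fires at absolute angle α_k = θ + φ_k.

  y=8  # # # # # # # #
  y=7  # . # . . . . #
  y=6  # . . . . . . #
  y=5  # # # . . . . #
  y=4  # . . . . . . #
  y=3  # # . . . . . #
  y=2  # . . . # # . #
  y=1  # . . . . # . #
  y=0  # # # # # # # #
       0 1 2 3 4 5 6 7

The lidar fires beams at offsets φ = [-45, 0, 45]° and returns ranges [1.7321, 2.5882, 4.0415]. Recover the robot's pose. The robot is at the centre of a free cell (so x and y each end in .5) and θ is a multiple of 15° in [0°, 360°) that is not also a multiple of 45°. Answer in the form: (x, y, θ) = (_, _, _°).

Candidates: 35 free-cell centres × 16 headings = 560 poses. Raycast each; keep the one whose scan matches to 4 dp.
  (5.5, 6.5, 150°): beam 1 = 1.5529 ≠ 1.7321 ✗
  (2.5, 3.5, 285°): beam 1 = 2.8868 ≠ 1.7321 ✗
  (4.5, 7.5, 165°): beam 1 = 0.5774 ≠ 1.7321 ✗
  (5.5, 6.5, 240°): beam 1 = 2.5882 ≠ 1.7321 ✗
  …
  (4.5, 4.5, 195°): r_1=1.7321, r_2=2.5882, r_3=4.0415 — all match ✓
Only this pose fits every beam.

(x, y, θ) = (4.5, 4.5, 195°)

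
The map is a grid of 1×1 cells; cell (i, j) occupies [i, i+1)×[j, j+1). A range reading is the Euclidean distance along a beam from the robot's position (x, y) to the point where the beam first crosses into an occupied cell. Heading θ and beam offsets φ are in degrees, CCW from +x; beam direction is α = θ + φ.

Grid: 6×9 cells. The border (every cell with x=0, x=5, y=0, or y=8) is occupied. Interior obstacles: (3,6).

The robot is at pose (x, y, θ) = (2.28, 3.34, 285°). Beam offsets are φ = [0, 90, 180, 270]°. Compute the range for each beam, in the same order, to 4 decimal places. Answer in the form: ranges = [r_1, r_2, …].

ranges = [2.4225, 2.8160, 4.8244, 1.3252]

beam 1: φ=0°, α=285°
  cosα=0.2588 sinα=-0.9659 | (2,3) | tMaxX 2.7819 tMaxY 0.3520 | tΔX 3.8637 tΔY 1.0353
    t=0.3520 [y] (2,2)
    t=1.3873 [y] (2,1)
    t=2.4225 [y] (2,0) — stop
  → r_1 = 2.4225
beam 2: φ=90°, α=15°
  cosα=0.9659 sinα=0.2588 | (2,3) | tMaxX 0.7454 tMaxY 2.5500 | tΔX 1.0353 tΔY 3.8637
    t=0.7454 [x] (3,3)
    t=1.7807 [x] (4,3)
    t=2.5500 [y] (4,4)
    t=2.8160 [x] (5,4) — stop
  → r_2 = 2.8160
beam 3: φ=180°, α=105°
  cosα=-0.2588 sinα=0.9659 | (2,3) | tMaxX 1.0818 tMaxY 0.6833 | tΔX 3.8637 tΔY 1.0353
    t=0.6833 [y] (2,4)
    t=1.0818 [x] (1,4)
    t=1.7186 [y] (1,5)
    t=2.7538 [y] (1,6)
    t=3.7891 [y] (1,7)
    t=4.8244 [y] (1,8) — stop
  → r_3 = 4.8244
beam 4: φ=270°, α=195°
  cosα=-0.9659 sinα=-0.2588 | (2,3) | tMaxX 0.2899 tMaxY 1.3137 | tΔX 1.0353 tΔY 3.8637
    t=0.2899 [x] (1,3)
    t=1.3137 [y] (1,2)
    t=1.3252 [x] (0,2) — stop
  → r_4 = 1.3252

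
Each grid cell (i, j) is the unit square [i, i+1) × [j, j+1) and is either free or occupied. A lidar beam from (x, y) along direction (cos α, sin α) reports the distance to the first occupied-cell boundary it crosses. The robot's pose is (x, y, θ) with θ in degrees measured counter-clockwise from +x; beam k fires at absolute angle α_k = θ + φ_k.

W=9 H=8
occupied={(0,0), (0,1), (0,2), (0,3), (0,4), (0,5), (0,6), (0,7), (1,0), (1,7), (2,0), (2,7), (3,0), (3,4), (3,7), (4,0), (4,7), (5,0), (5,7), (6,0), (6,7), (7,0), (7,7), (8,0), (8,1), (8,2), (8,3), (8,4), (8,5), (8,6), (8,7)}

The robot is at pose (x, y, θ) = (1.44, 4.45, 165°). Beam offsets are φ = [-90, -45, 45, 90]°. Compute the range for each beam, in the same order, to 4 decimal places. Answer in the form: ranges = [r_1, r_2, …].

beam 1: φ=-90°, α=75°
  d=(0.2588,0.9659)  start (1,4)  tX=2.1637 tY=0.5694  stride 1/|dx|=3.8637 1/|dy|=1.0353
    cross y-line → (1,5), t=0.5694
    cross y-line → (1,6), t=1.6047
    cross x-line → (2,6), t=2.1637
    cross y-line → (2,7), t=2.6400 (wall)
  → r_1 = 2.6400
beam 2: φ=-45°, α=120°
  d=(-0.5000,0.8660)  start (1,4)  tX=0.8800 tY=0.6351  stride 1/|dx|=2.0000 1/|dy|=1.1547
    cross y-line → (1,5), t=0.6351
    cross x-line → (0,5), t=0.8800 (wall)
  → r_2 = 0.8800
beam 3: φ=45°, α=210°
  d=(-0.8660,-0.5000)  start (1,4)  tX=0.5081 tY=0.9000  stride 1/|dx|=1.1547 1/|dy|=2.0000
    cross x-line → (0,4), t=0.5081 (wall)
  → r_3 = 0.5081
beam 4: φ=90°, α=255°
  d=(-0.2588,-0.9659)  start (1,4)  tX=1.7000 tY=0.4659  stride 1/|dx|=3.8637 1/|dy|=1.0353
    cross y-line → (1,3), t=0.4659
    cross y-line → (1,2), t=1.5012
    cross x-line → (0,2), t=1.7000 (wall)
  → r_4 = 1.7000

ranges = [2.6400, 0.8800, 0.5081, 1.7000]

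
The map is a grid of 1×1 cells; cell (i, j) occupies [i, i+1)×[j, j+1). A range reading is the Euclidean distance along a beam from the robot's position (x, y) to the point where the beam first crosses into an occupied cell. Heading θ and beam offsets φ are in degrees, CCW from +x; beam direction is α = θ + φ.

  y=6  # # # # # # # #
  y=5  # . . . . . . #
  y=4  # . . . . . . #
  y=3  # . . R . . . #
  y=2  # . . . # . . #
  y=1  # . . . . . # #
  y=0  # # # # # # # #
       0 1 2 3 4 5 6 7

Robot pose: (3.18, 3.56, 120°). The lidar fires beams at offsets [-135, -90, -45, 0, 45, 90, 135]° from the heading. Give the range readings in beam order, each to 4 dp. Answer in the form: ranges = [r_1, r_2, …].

beam 1: φ=-135°, α=345°
  d=(0.9659,-0.2588)  start (3,3)  tX=0.8489 tY=2.1637  stride 1/|dx|=1.0353 1/|dy|=3.8637
    cross x-line → (4,3), t=0.8489
    cross x-line → (5,3), t=1.8842
    cross y-line → (5,2), t=2.1637
    cross x-line → (6,2), t=2.9195
    cross x-line → (7,2), t=3.9548 (wall)
  → r_1 = 3.9548
beam 2: φ=-90°, α=30°
  d=(0.8660,0.5000)  start (3,3)  tX=0.9469 tY=0.8800  stride 1/|dx|=1.1547 1/|dy|=2.0000
    cross y-line → (3,4), t=0.8800
    cross x-line → (4,4), t=0.9469
    cross x-line → (5,4), t=2.1016
    cross y-line → (5,5), t=2.8800
    cross x-line → (6,5), t=3.2563
    cross x-line → (7,5), t=4.4110 (wall)
  → r_2 = 4.4110
beam 3: φ=-45°, α=75°
  d=(0.2588,0.9659)  start (3,3)  tX=3.1682 tY=0.4555  stride 1/|dx|=3.8637 1/|dy|=1.0353
    cross y-line → (3,4), t=0.4555
    cross y-line → (3,5), t=1.4908
    cross y-line → (3,6), t=2.5261 (wall)
  → r_3 = 2.5261
beam 4: φ=0°, α=120°
  d=(-0.5000,0.8660)  start (3,3)  tX=0.3600 tY=0.5081  stride 1/|dx|=2.0000 1/|dy|=1.1547
    cross x-line → (2,3), t=0.3600
    cross y-line → (2,4), t=0.5081
    cross y-line → (2,5), t=1.6628
    cross x-line → (1,5), t=2.3600
    cross y-line → (1,6), t=2.8175 (wall)
  → r_4 = 2.8175
beam 5: φ=45°, α=165°
  d=(-0.9659,0.2588)  start (3,3)  tX=0.1863 tY=1.7000  stride 1/|dx|=1.0353 1/|dy|=3.8637
    cross x-line → (2,3), t=0.1863
    cross x-line → (1,3), t=1.2216
    cross y-line → (1,4), t=1.7000
    cross x-line → (0,4), t=2.2569 (wall)
  → r_5 = 2.2569
beam 6: φ=90°, α=210°
  d=(-0.8660,-0.5000)  start (3,3)  tX=0.2078 tY=1.1200  stride 1/|dx|=1.1547 1/|dy|=2.0000
    cross x-line → (2,3), t=0.2078
    cross y-line → (2,2), t=1.1200
    cross x-line → (1,2), t=1.3625
    cross x-line → (0,2), t=2.5172 (wall)
  → r_6 = 2.5172
beam 7: φ=135°, α=255°
  d=(-0.2588,-0.9659)  start (3,3)  tX=0.6955 tY=0.5798  stride 1/|dx|=3.8637 1/|dy|=1.0353
    cross y-line → (3,2), t=0.5798
    cross x-line → (2,2), t=0.6955
    cross y-line → (2,1), t=1.6150
    cross y-line → (2,0), t=2.6503 (wall)
  → r_7 = 2.6503

ranges = [3.9548, 4.4110, 2.5261, 2.8175, 2.2569, 2.5172, 2.6503]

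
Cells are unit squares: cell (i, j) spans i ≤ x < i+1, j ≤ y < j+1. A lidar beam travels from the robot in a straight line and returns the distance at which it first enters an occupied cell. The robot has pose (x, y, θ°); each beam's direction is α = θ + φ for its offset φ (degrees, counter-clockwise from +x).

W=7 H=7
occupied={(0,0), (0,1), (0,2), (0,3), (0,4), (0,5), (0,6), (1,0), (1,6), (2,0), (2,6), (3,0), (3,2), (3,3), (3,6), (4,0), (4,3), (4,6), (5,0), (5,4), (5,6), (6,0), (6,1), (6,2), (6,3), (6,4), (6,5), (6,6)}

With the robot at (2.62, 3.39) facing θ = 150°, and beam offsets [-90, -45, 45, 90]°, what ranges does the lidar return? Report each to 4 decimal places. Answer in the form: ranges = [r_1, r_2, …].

ranges = [3.0138, 2.7021, 1.6771, 2.7597]

beam 1: φ=-90°, α=60°
  cosα=0.5000 sinα=0.8660 | (2,3) | tMaxX 0.7600 tMaxY 0.7044 | tΔX 2.0000 tΔY 1.1547
    t=0.7044 [y] (2,4)
    t=0.7600 [x] (3,4)
    t=1.8591 [y] (3,5)
    t=2.7600 [x] (4,5)
    t=3.0138 [y] (4,6) — stop
  → r_1 = 3.0138
beam 2: φ=-45°, α=105°
  cosα=-0.2588 sinα=0.9659 | (2,3) | tMaxX 2.3955 tMaxY 0.6315 | tΔX 3.8637 tΔY 1.0353
    t=0.6315 [y] (2,4)
    t=1.6668 [y] (2,5)
    t=2.3955 [x] (1,5)
    t=2.7021 [y] (1,6) — stop
  → r_2 = 2.7021
beam 3: φ=45°, α=195°
  cosα=-0.9659 sinα=-0.2588 | (2,3) | tMaxX 0.6419 tMaxY 1.5068 | tΔX 1.0353 tΔY 3.8637
    t=0.6419 [x] (1,3)
    t=1.5068 [y] (1,2)
    t=1.6771 [x] (0,2) — stop
  → r_3 = 1.6771
beam 4: φ=90°, α=240°
  cosα=-0.5000 sinα=-0.8660 | (2,3) | tMaxX 1.2400 tMaxY 0.4503 | tΔX 2.0000 tΔY 1.1547
    t=0.4503 [y] (2,2)
    t=1.2400 [x] (1,2)
    t=1.6050 [y] (1,1)
    t=2.7597 [y] (1,0) — stop
  → r_4 = 2.7597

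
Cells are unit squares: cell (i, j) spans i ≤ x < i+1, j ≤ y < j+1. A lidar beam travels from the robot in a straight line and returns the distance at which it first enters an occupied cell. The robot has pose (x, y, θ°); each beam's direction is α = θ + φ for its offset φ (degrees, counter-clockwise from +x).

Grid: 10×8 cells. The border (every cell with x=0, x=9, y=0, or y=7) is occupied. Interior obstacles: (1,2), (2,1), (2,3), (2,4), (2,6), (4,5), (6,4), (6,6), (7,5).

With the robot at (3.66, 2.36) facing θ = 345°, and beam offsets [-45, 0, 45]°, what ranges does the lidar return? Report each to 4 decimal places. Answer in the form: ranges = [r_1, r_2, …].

beam 1: φ=-45°, α=300°
  dir = (cos 300°, sin 300°) = (0.5000, -0.8660); from cell (3,2)
  next x-line at t=0.6800, next y-line at t=0.4157; Δt_x=2.0000, Δt_y=1.1547
    y: enter (3,1) at t=0.4157
    x: enter (4,1) at t=0.6800
    y: enter (4,0) at t=1.5704 ← occupied
  → r_1 = 1.5704
beam 2: φ=0°, α=345°
  dir = (cos 345°, sin 345°) = (0.9659, -0.2588); from cell (3,2)
  next x-line at t=0.3520, next y-line at t=1.3909; Δt_x=1.0353, Δt_y=3.8637
    x: enter (4,2) at t=0.3520
    x: enter (5,2) at t=1.3873
    y: enter (5,1) at t=1.3909
    x: enter (6,1) at t=2.4225
    x: enter (7,1) at t=3.4578
    x: enter (8,1) at t=4.4931
    y: enter (8,0) at t=5.2546 ← occupied
  → r_2 = 5.2546
beam 3: φ=45°, α=30°
  dir = (cos 30°, sin 30°) = (0.8660, 0.5000); from cell (3,2)
  next x-line at t=0.3926, next y-line at t=1.2800; Δt_x=1.1547, Δt_y=2.0000
    x: enter (4,2) at t=0.3926
    y: enter (4,3) at t=1.2800
    x: enter (5,3) at t=1.5473
    x: enter (6,3) at t=2.7020
    y: enter (6,4) at t=3.2800 ← occupied
  → r_3 = 3.2800

ranges = [1.5704, 5.2546, 3.2800]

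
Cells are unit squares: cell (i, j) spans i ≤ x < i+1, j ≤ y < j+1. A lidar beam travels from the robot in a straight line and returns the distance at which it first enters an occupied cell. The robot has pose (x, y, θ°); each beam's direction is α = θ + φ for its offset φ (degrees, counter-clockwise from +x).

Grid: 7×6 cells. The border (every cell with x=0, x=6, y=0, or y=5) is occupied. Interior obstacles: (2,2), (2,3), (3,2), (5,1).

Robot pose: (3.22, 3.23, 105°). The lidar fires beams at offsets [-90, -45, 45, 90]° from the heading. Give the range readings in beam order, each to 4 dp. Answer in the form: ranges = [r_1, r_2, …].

beam 1: φ=-90°, α=15°
  dir = (cos 15°, sin 15°) = (0.9659, 0.2588); from cell (3,3)
  next x-line at t=0.8075, next y-line at t=2.9751; Δt_x=1.0353, Δt_y=3.8637
    x: enter (4,3) at t=0.8075
    x: enter (5,3) at t=1.8428
    x: enter (6,3) at t=2.8781 ← occupied
  → r_1 = 2.8781
beam 2: φ=-45°, α=60°
  dir = (cos 60°, sin 60°) = (0.5000, 0.8660); from cell (3,3)
  next x-line at t=1.5600, next y-line at t=0.8891; Δt_x=2.0000, Δt_y=1.1547
    y: enter (3,4) at t=0.8891
    x: enter (4,4) at t=1.5600
    y: enter (4,5) at t=2.0438 ← occupied
  → r_2 = 2.0438
beam 3: φ=45°, α=150°
  dir = (cos 150°, sin 150°) = (-0.8660, 0.5000); from cell (3,3)
  next x-line at t=0.2540, next y-line at t=1.5400; Δt_x=1.1547, Δt_y=2.0000
    x: enter (2,3) at t=0.2540 ← occupied
  → r_3 = 0.2540
beam 4: φ=90°, α=195°
  dir = (cos 195°, sin 195°) = (-0.9659, -0.2588); from cell (3,3)
  next x-line at t=0.2278, next y-line at t=0.8887; Δt_x=1.0353, Δt_y=3.8637
    x: enter (2,3) at t=0.2278 ← occupied
  → r_4 = 0.2278

ranges = [2.8781, 2.0438, 0.2540, 0.2278]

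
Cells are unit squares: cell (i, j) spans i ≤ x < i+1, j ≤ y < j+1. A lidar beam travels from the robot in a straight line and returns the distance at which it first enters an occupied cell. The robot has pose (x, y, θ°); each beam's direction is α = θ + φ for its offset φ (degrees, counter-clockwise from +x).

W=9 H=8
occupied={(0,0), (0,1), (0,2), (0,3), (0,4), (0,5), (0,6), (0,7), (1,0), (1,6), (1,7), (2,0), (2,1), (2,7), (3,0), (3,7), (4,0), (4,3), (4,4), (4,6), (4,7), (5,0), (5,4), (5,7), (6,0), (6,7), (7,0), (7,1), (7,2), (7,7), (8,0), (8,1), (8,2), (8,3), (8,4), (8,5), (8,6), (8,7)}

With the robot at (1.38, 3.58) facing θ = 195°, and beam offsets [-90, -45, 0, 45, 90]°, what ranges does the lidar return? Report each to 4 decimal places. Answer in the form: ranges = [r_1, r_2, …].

ranges = [1.4682, 0.4388, 0.3934, 0.7600, 2.3955]

beam 1: φ=-90°, α=105°
  direction (-0.2588, 0.9659); cell (1,3); t to first gridline: x 1.4682, y 0.4348 (then +3.8637 / +1.0353)
    (1,4) via y @ 0.4348
    (0,4) via x @ 1.4682  # hit
  → r_1 = 1.4682
beam 2: φ=-45°, α=150°
  direction (-0.8660, 0.5000); cell (1,3); t to first gridline: x 0.4388, y 0.8400 (then +1.1547 / +2.0000)
    (0,3) via x @ 0.4388  # hit
  → r_2 = 0.4388
beam 3: φ=0°, α=195°
  direction (-0.9659, -0.2588); cell (1,3); t to first gridline: x 0.3934, y 2.2409 (then +1.0353 / +3.8637)
    (0,3) via x @ 0.3934  # hit
  → r_3 = 0.3934
beam 4: φ=45°, α=240°
  direction (-0.5000, -0.8660); cell (1,3); t to first gridline: x 0.7600, y 0.6697 (then +2.0000 / +1.1547)
    (1,2) via y @ 0.6697
    (0,2) via x @ 0.7600  # hit
  → r_4 = 0.7600
beam 5: φ=90°, α=285°
  direction (0.2588, -0.9659); cell (1,3); t to first gridline: x 2.3955, y 0.6005 (then +3.8637 / +1.0353)
    (1,2) via y @ 0.6005
    (1,1) via y @ 1.6357
    (2,1) via x @ 2.3955  # hit
  → r_5 = 2.3955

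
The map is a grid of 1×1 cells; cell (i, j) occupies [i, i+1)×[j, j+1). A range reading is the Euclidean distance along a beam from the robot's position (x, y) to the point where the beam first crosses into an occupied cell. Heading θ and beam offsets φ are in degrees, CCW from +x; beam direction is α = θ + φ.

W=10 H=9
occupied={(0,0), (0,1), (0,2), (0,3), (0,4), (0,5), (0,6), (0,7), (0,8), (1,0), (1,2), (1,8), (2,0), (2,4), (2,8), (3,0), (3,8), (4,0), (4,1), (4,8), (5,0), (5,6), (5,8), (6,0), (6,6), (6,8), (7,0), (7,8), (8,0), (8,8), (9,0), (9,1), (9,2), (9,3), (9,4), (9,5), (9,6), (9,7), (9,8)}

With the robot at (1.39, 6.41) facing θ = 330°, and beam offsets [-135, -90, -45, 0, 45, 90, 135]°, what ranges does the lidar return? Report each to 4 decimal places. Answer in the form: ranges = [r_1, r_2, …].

ranges = [0.4038, 0.7800, 2.3569, 8.7873, 6.1433, 1.8360, 1.5068]

beam 1: φ=-135°, α=195°
  direction (-0.9659, -0.2588); cell (1,6); t to first gridline: x 0.4038, y 1.5841 (then +1.0353 / +3.8637)
    (0,6) via x @ 0.4038  # hit
  → r_1 = 0.4038
beam 2: φ=-90°, α=240°
  direction (-0.5000, -0.8660); cell (1,6); t to first gridline: x 0.7800, y 0.4734 (then +2.0000 / +1.1547)
    (1,5) via y @ 0.4734
    (0,5) via x @ 0.7800  # hit
  → r_2 = 0.7800
beam 3: φ=-45°, α=285°
  direction (0.2588, -0.9659); cell (1,6); t to first gridline: x 2.3569, y 0.4245 (then +3.8637 / +1.0353)
    (1,5) via y @ 0.4245
    (1,4) via y @ 1.4597
    (2,4) via x @ 2.3569  # hit
  → r_3 = 2.3569
beam 4: φ=0°, α=330°
  direction (0.8660, -0.5000); cell (1,6); t to first gridline: x 0.7044, y 0.8200 (then +1.1547 / +2.0000)
    (2,6) via x @ 0.7044
    (2,5) via y @ 0.8200
    (3,5) via x @ 1.8591
    (3,4) via y @ 2.8200
    (4,4) via x @ 3.0138
    (5,4) via x @ 4.1685
    (5,3) via y @ 4.8200
    (6,3) via x @ 5.3232
    (7,3) via x @ 6.4779
    (7,2) via y @ 6.8200
    (8,2) via x @ 7.6326
    (9,2) via x @ 8.7873  # hit
  → r_4 = 8.7873
beam 5: φ=45°, α=15°
  direction (0.9659, 0.2588); cell (1,6); t to first gridline: x 0.6315, y 2.2796 (then +1.0353 / +3.8637)
    (2,6) via x @ 0.6315
    (3,6) via x @ 1.6668
    (3,7) via y @ 2.2796
    (4,7) via x @ 2.7021
    (5,7) via x @ 3.7373
    (6,7) via x @ 4.7726
    (7,7) via x @ 5.8079
    (7,8) via y @ 6.1433  # hit
  → r_5 = 6.1433
beam 6: φ=90°, α=60°
  direction (0.5000, 0.8660); cell (1,6); t to first gridline: x 1.2200, y 0.6813 (then +2.0000 / +1.1547)
    (1,7) via y @ 0.6813
    (2,7) via x @ 1.2200
    (2,8) via y @ 1.8360  # hit
  → r_6 = 1.8360
beam 7: φ=135°, α=105°
  direction (-0.2588, 0.9659); cell (1,6); t to first gridline: x 1.5068, y 0.6108 (then +3.8637 / +1.0353)
    (1,7) via y @ 0.6108
    (0,7) via x @ 1.5068  # hit
  → r_7 = 1.5068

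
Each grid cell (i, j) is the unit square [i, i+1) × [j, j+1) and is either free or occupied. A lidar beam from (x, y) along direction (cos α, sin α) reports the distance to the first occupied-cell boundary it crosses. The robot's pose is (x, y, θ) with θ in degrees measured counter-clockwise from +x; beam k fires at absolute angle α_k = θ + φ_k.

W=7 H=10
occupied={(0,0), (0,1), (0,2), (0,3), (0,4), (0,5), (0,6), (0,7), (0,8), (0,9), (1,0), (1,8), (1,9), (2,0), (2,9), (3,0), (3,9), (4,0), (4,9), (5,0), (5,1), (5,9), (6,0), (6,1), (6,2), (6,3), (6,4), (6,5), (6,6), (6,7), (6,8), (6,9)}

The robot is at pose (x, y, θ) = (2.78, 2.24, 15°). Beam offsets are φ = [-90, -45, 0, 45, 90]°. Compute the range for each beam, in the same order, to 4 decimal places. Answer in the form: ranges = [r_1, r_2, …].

ranges = [1.2837, 2.4800, 3.3336, 6.4400, 5.9632]

beam 1: φ=-90°, α=285°
  dir = (cos 285°, sin 285°) = (0.2588, -0.9659); from cell (2,2)
  next x-line at t=0.8500, next y-line at t=0.2485; Δt_x=3.8637, Δt_y=1.0353
    y: enter (2,1) at t=0.2485
    x: enter (3,1) at t=0.8500
    y: enter (3,0) at t=1.2837 ← occupied
  → r_1 = 1.2837
beam 2: φ=-45°, α=330°
  dir = (cos 330°, sin 330°) = (0.8660, -0.5000); from cell (2,2)
  next x-line at t=0.2540, next y-line at t=0.4800; Δt_x=1.1547, Δt_y=2.0000
    x: enter (3,2) at t=0.2540
    y: enter (3,1) at t=0.4800
    x: enter (4,1) at t=1.4087
    y: enter (4,0) at t=2.4800 ← occupied
  → r_2 = 2.4800
beam 3: φ=0°, α=15°
  dir = (cos 15°, sin 15°) = (0.9659, 0.2588); from cell (2,2)
  next x-line at t=0.2278, next y-line at t=2.9364; Δt_x=1.0353, Δt_y=3.8637
    x: enter (3,2) at t=0.2278
    x: enter (4,2) at t=1.2630
    x: enter (5,2) at t=2.2983
    y: enter (5,3) at t=2.9364
    x: enter (6,3) at t=3.3336 ← occupied
  → r_3 = 3.3336
beam 4: φ=45°, α=60°
  dir = (cos 60°, sin 60°) = (0.5000, 0.8660); from cell (2,2)
  next x-line at t=0.4400, next y-line at t=0.8776; Δt_x=2.0000, Δt_y=1.1547
    x: enter (3,2) at t=0.4400
    y: enter (3,3) at t=0.8776
    y: enter (3,4) at t=2.0323
    x: enter (4,4) at t=2.4400
    y: enter (4,5) at t=3.1870
    y: enter (4,6) at t=4.3417
    x: enter (5,6) at t=4.4400
    y: enter (5,7) at t=5.4964
    x: enter (6,7) at t=6.4400 ← occupied
  → r_4 = 6.4400
beam 5: φ=90°, α=105°
  dir = (cos 105°, sin 105°) = (-0.2588, 0.9659); from cell (2,2)
  next x-line at t=3.0137, next y-line at t=0.7868; Δt_x=3.8637, Δt_y=1.0353
    y: enter (2,3) at t=0.7868
    y: enter (2,4) at t=1.8221
    y: enter (2,5) at t=2.8574
    x: enter (1,5) at t=3.0137
    y: enter (1,6) at t=3.8926
    y: enter (1,7) at t=4.9279
    y: enter (1,8) at t=5.9632 ← occupied
  → r_5 = 5.9632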